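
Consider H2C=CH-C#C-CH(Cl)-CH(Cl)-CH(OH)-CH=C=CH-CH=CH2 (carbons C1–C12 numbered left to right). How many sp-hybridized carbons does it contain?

C1: sp2
C2: sp2
C3: sp ✓
C4: sp ✓
C5: sp3
C6: sp3
C7: sp3
C8: sp2
C9: sp ✓
C10: sp2
C11: sp2
C12: sp2
C3, C4, C9 → 3 sp carbons.

3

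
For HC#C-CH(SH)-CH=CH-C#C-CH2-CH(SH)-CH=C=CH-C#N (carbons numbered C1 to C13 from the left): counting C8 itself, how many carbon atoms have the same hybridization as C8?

3

C8 is sp3 (only σ bonds).
C1: sp
C2: sp
C3: sp3 ✓
C4: sp2
C5: sp2
C6: sp
C7: sp
C8: sp3 ✓
C9: sp3 ✓
C10: sp2
C11: sp
C12: sp2
C13: sp
3 carbons are sp3.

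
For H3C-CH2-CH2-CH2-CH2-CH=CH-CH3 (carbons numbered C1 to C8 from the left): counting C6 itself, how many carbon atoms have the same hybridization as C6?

C6 is sp2 (one π bond).
C1: sp3
C2: sp3
C3: sp3
C4: sp3
C5: sp3
C6: sp2 ✓
C7: sp2 ✓
C8: sp3
2 carbons are sp2.

2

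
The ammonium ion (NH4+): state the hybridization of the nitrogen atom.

sp³

Four σ bonds, no lone pair → sp3, tetrahedral.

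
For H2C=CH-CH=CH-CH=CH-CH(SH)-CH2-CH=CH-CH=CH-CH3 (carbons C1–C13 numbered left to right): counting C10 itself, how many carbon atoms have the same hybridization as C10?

10

C10 is sp2 (one π bond).
C1: sp2 ✓
C2: sp2 ✓
C3: sp2 ✓
C4: sp2 ✓
C5: sp2 ✓
C6: sp2 ✓
C7: sp3
C8: sp3
C9: sp2 ✓
C10: sp2 ✓
C11: sp2 ✓
C12: sp2 ✓
C13: sp3
10 carbons are sp2.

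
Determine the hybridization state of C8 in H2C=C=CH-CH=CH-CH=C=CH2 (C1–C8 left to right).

C8: 3 σ bonds, plus one π bond — 3 electron domains, sp2.

sp²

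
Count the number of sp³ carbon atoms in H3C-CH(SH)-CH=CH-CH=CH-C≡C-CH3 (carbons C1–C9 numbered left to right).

C1: sp3 ✓
C2: sp3 ✓
C3: sp2
C4: sp2
C5: sp2
C6: sp2
C7: sp
C8: sp
C9: sp3 ✓
C1, C2, C9 → 3 sp3 carbons.

3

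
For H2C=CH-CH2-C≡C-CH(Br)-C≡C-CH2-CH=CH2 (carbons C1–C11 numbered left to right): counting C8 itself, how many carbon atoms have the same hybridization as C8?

4

C8 is sp (two π bonds).
C1: sp2
C2: sp2
C3: sp3
C4: sp ✓
C5: sp ✓
C6: sp3
C7: sp ✓
C8: sp ✓
C9: sp3
C10: sp2
C11: sp2
4 carbons are sp.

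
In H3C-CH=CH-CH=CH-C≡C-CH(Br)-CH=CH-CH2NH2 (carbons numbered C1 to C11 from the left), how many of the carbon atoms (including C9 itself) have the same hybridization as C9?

C9 is sp2 (one π bond).
C1: sp3
C2: sp2 ✓
C3: sp2 ✓
C4: sp2 ✓
C5: sp2 ✓
C6: sp
C7: sp
C8: sp3
C9: sp2 ✓
C10: sp2 ✓
C11: sp3
6 carbons are sp2.

6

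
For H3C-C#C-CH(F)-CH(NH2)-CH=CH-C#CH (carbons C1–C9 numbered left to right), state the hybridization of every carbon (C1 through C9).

C1: 4 σ bonds — 4 electron domains, sp3.
C2 carries 2 σ bonds, plus two π bonds, giving a steric number of 2, so it is sp.
C3 (2 σ bonds, plus two π bonds) has steric number 2: sp.
C4: 4 σ bonds; 4 regions of electron density → sp3.
C5 (4 σ bonds) has steric number 4: sp3.
C6 (3 σ bonds, plus one π bond) has steric number 3: sp2.
C7 is sp2: 3 σ bonds, plus one π bond, 3 electron-density regions.
C8 (2 σ bonds, plus two π bonds) has steric number 2: sp.
C9 — 2 σ bonds, plus two π bonds. Steric number 2, so sp.

C1 sp3, C2 sp, C3 sp, C4 sp3, C5 sp3, C6 sp2, C7 sp2, C8 sp, C9 sp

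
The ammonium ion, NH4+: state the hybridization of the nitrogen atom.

Four σ bonds, no lone pair → sp3, tetrahedral.

sp3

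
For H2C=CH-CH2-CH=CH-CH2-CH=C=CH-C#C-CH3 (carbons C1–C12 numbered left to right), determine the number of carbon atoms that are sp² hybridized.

6

C1: sp2 ✓
C2: sp2 ✓
C3: sp3
C4: sp2 ✓
C5: sp2 ✓
C6: sp3
C7: sp2 ✓
C8: sp
C9: sp2 ✓
C10: sp
C11: sp
C12: sp3
C1, C2, C4, C5, C7, C9 → 6 sp2 carbons.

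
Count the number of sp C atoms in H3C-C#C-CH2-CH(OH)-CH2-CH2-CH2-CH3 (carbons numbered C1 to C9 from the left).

2

C1: sp3
C2: sp ✓
C3: sp ✓
C4: sp3
C5: sp3
C6: sp3
C7: sp3
C8: sp3
C9: sp3
C2, C3 → 2 sp carbons.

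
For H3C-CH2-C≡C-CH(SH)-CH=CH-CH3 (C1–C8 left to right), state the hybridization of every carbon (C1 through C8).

C1 carries 4 σ bonds, giving a steric number of 4, so it is sp3.
C2: 4 σ bonds; 4 regions of electron density → sp3.
C3: 2 σ bonds, plus two π bonds — 2 electron domains, sp.
C4: 2 σ bonds, plus two π bonds; 2 regions of electron density → sp.
C5: 4 σ bonds; 4 regions of electron density → sp3.
C6 — 3 σ bonds, plus one π bond. Steric number 3, so sp2.
C7 carries 3 σ bonds, plus one π bond, giving a steric number of 3, so it is sp2.
C8 has 4 σ bonds: steric number 4 → sp3.

C1 sp3, C2 sp3, C3 sp, C4 sp, C5 sp3, C6 sp2, C7 sp2, C8 sp3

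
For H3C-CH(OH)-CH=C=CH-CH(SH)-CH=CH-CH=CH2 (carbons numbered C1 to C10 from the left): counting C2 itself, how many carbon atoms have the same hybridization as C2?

C2 is sp3 (only σ bonds).
C1: sp3 ✓
C2: sp3 ✓
C3: sp2
C4: sp
C5: sp2
C6: sp3 ✓
C7: sp2
C8: sp2
C9: sp2
C10: sp2
3 carbons are sp3.

3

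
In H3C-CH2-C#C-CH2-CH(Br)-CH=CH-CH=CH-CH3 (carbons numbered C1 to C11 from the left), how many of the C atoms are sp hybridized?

C1: sp3
C2: sp3
C3: sp ✓
C4: sp ✓
C5: sp3
C6: sp3
C7: sp2
C8: sp2
C9: sp2
C10: sp2
C11: sp3
C3, C4 → 2 sp carbons.

2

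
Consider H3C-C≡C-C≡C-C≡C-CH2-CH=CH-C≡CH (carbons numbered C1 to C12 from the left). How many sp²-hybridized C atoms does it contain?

C1: sp3
C2: sp
C3: sp
C4: sp
C5: sp
C6: sp
C7: sp
C8: sp3
C9: sp2 ✓
C10: sp2 ✓
C11: sp
C12: sp
C9, C10 → 2 sp2 carbons.

2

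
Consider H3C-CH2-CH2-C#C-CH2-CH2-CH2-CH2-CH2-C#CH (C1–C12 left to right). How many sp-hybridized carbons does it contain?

C1: sp3
C2: sp3
C3: sp3
C4: sp ✓
C5: sp ✓
C6: sp3
C7: sp3
C8: sp3
C9: sp3
C10: sp3
C11: sp ✓
C12: sp ✓
C4, C5, C11, C12 → 4 sp carbons.

4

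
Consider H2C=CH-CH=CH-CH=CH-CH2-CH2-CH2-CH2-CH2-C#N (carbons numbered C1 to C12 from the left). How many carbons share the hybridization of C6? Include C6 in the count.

6

C6 is sp2 (one π bond).
C1: sp2 ✓
C2: sp2 ✓
C3: sp2 ✓
C4: sp2 ✓
C5: sp2 ✓
C6: sp2 ✓
C7: sp3
C8: sp3
C9: sp3
C10: sp3
C11: sp3
C12: sp
6 carbons are sp2.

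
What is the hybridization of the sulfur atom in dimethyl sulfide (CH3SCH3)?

sp^3

The sulfur atom is sp3: 2 σ bonds and 2 lone pairs, 4 electron-density regions.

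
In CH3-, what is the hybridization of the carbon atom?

Three σ bonds + one lone pair = steric number 4 → sp3, pyramidal.

sp^3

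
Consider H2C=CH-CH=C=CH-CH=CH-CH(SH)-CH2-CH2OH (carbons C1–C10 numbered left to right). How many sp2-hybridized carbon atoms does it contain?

6

C1: sp2 ✓
C2: sp2 ✓
C3: sp2 ✓
C4: sp
C5: sp2 ✓
C6: sp2 ✓
C7: sp2 ✓
C8: sp3
C9: sp3
C10: sp3
C1, C2, C3, C5, C6, C7 → 6 sp2 carbons.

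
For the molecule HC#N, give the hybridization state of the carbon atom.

sp

The carbon atom is sp: 2 σ bonds, plus two π bonds, 2 electron-density regions.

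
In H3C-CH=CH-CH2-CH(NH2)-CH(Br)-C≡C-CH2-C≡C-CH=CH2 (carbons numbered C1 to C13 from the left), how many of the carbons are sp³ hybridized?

C1: sp3 ✓
C2: sp2
C3: sp2
C4: sp3 ✓
C5: sp3 ✓
C6: sp3 ✓
C7: sp
C8: sp
C9: sp3 ✓
C10: sp
C11: sp
C12: sp2
C13: sp2
C1, C4, C5, C6, C9 → 5 sp3 carbons.

5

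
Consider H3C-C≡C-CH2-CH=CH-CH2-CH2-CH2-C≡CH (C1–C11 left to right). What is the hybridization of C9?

sp³

C9 has 4 σ bonds: steric number 4 → sp3.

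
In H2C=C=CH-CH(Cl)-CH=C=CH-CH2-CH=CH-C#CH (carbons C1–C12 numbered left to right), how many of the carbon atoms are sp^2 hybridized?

C1: sp2 ✓
C2: sp
C3: sp2 ✓
C4: sp3
C5: sp2 ✓
C6: sp
C7: sp2 ✓
C8: sp3
C9: sp2 ✓
C10: sp2 ✓
C11: sp
C12: sp
C1, C3, C5, C7, C9, C10 → 6 sp2 carbons.

6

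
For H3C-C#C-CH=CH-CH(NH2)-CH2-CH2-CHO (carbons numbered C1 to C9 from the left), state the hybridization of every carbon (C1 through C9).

C1 sp3, C2 sp, C3 sp, C4 sp2, C5 sp2, C6 sp3, C7 sp3, C8 sp3, C9 sp2

C1: 4 σ bonds; 4 regions of electron density → sp3.
C2 carries 2 σ bonds, plus two π bonds, giving a steric number of 2, so it is sp.
C3 carries 2 σ bonds, plus two π bonds, giving a steric number of 2, so it is sp.
C4 carries 3 σ bonds, plus one π bond, giving a steric number of 3, so it is sp2.
C5 is sp2: 3 σ bonds, plus one π bond, 3 electron-density regions.
C6: 4 σ bonds; 4 regions of electron density → sp3.
C7 — 4 σ bonds. Steric number 4, so sp3.
C8 (4 σ bonds) has steric number 4: sp3.
C9 carries 3 σ bonds, plus one π bond, giving a steric number of 3, so it is sp2.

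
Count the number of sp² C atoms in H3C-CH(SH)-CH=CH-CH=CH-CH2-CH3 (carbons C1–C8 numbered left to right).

C1: sp3
C2: sp3
C3: sp2 ✓
C4: sp2 ✓
C5: sp2 ✓
C6: sp2 ✓
C7: sp3
C8: sp3
C3, C4, C5, C6 → 4 sp2 carbons.

4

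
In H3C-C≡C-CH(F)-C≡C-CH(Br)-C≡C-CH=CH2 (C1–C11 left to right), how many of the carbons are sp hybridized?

6

C1: sp3
C2: sp ✓
C3: sp ✓
C4: sp3
C5: sp ✓
C6: sp ✓
C7: sp3
C8: sp ✓
C9: sp ✓
C10: sp2
C11: sp2
C2, C3, C5, C6, C8, C9 → 6 sp carbons.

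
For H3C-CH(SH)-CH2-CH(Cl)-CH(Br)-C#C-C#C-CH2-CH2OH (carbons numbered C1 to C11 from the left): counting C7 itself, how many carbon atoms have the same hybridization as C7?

C7 is sp (two π bonds).
C1: sp3
C2: sp3
C3: sp3
C4: sp3
C5: sp3
C6: sp ✓
C7: sp ✓
C8: sp ✓
C9: sp ✓
C10: sp3
C11: sp3
4 carbons are sp.

4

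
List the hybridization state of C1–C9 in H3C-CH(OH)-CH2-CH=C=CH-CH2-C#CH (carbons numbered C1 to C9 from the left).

C1 has 4 σ bonds: steric number 4 → sp3.
C2 carries 4 σ bonds, giving a steric number of 4, so it is sp3.
C3 (4 σ bonds) has steric number 4: sp3.
C4 (3 σ bonds, plus one π bond) has steric number 3: sp2.
C5 is sp: 2 σ bonds, plus two π bonds, 2 electron-density regions.
C6 is sp2: 3 σ bonds, plus one π bond, 3 electron-density regions.
C7 carries 4 σ bonds, giving a steric number of 4, so it is sp3.
C8: 2 σ bonds, plus two π bonds — 2 electron domains, sp.
C9 has 2 σ bonds, plus two π bonds: steric number 2 → sp.

C1 sp3, C2 sp3, C3 sp3, C4 sp2, C5 sp, C6 sp2, C7 sp3, C8 sp, C9 sp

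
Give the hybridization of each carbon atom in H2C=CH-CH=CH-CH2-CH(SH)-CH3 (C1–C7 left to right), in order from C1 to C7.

C1 sp2, C2 sp2, C3 sp2, C4 sp2, C5 sp3, C6 sp3, C7 sp3

C1 — 3 σ bonds, plus one π bond. Steric number 3, so sp2.
C2: 3 σ bonds, plus one π bond; 3 regions of electron density → sp2.
C3: 3 σ bonds, plus one π bond; 3 regions of electron density → sp2.
C4 is sp2: 3 σ bonds, plus one π bond, 3 electron-density regions.
C5 carries 4 σ bonds, giving a steric number of 4, so it is sp3.
C6 has 4 σ bonds: steric number 4 → sp3.
C7 has 4 σ bonds: steric number 4 → sp3.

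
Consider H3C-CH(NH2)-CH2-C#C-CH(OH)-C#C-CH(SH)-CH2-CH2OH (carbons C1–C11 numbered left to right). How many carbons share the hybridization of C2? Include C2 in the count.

C2 is sp3 (only σ bonds).
C1: sp3 ✓
C2: sp3 ✓
C3: sp3 ✓
C4: sp
C5: sp
C6: sp3 ✓
C7: sp
C8: sp
C9: sp3 ✓
C10: sp3 ✓
C11: sp3 ✓
7 carbons are sp3.

7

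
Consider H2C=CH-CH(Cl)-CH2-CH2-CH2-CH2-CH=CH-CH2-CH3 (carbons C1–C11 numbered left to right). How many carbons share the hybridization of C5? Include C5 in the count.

7

C5 is sp3 (only σ bonds).
C1: sp2
C2: sp2
C3: sp3 ✓
C4: sp3 ✓
C5: sp3 ✓
C6: sp3 ✓
C7: sp3 ✓
C8: sp2
C9: sp2
C10: sp3 ✓
C11: sp3 ✓
7 carbons are sp3.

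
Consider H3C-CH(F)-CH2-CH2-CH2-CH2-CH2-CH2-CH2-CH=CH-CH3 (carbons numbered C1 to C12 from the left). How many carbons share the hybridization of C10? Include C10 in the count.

C10 is sp2 (one π bond).
C1: sp3
C2: sp3
C3: sp3
C4: sp3
C5: sp3
C6: sp3
C7: sp3
C8: sp3
C9: sp3
C10: sp2 ✓
C11: sp2 ✓
C12: sp3
2 carbons are sp2.

2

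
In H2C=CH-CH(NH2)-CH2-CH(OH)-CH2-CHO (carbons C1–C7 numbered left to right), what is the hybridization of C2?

sp2

C2 — 3 σ bonds, plus one π bond. Steric number 3, so sp2.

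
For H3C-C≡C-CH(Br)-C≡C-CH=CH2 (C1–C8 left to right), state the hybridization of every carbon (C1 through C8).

C1 has 4 σ bonds: steric number 4 → sp3.
C2: 2 σ bonds, plus two π bonds — 2 electron domains, sp.
C3 carries 2 σ bonds, plus two π bonds, giving a steric number of 2, so it is sp.
C4 (4 σ bonds) has steric number 4: sp3.
C5: 2 σ bonds, plus two π bonds; 2 regions of electron density → sp.
C6 is sp: 2 σ bonds, plus two π bonds, 2 electron-density regions.
C7: 3 σ bonds, plus one π bond; 3 regions of electron density → sp2.
C8 has 3 σ bonds, plus one π bond: steric number 3 → sp2.

C1 sp3, C2 sp, C3 sp, C4 sp3, C5 sp, C6 sp, C7 sp2, C8 sp2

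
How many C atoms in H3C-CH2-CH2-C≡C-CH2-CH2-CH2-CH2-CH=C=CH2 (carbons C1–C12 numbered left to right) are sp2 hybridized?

C1: sp3
C2: sp3
C3: sp3
C4: sp
C5: sp
C6: sp3
C7: sp3
C8: sp3
C9: sp3
C10: sp2 ✓
C11: sp
C12: sp2 ✓
C10, C12 → 2 sp2 carbons.

2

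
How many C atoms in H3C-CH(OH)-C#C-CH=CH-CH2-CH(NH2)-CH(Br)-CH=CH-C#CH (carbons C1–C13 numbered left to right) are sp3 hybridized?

5

C1: sp3 ✓
C2: sp3 ✓
C3: sp
C4: sp
C5: sp2
C6: sp2
C7: sp3 ✓
C8: sp3 ✓
C9: sp3 ✓
C10: sp2
C11: sp2
C12: sp
C13: sp
C1, C2, C7, C8, C9 → 5 sp3 carbons.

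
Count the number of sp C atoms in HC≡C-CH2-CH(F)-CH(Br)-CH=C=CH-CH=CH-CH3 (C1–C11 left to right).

C1: sp ✓
C2: sp ✓
C3: sp3
C4: sp3
C5: sp3
C6: sp2
C7: sp ✓
C8: sp2
C9: sp2
C10: sp2
C11: sp3
C1, C2, C7 → 3 sp carbons.

3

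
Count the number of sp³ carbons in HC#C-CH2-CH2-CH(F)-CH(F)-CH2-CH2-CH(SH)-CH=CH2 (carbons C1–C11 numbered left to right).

C1: sp
C2: sp
C3: sp3 ✓
C4: sp3 ✓
C5: sp3 ✓
C6: sp3 ✓
C7: sp3 ✓
C8: sp3 ✓
C9: sp3 ✓
C10: sp2
C11: sp2
C3, C4, C5, C6, C7, C8, C9 → 7 sp3 carbons.

7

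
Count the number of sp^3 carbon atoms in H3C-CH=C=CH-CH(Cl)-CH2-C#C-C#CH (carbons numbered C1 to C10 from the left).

C1: sp3 ✓
C2: sp2
C3: sp
C4: sp2
C5: sp3 ✓
C6: sp3 ✓
C7: sp
C8: sp
C9: sp
C10: sp
C1, C5, C6 → 3 sp3 carbons.

3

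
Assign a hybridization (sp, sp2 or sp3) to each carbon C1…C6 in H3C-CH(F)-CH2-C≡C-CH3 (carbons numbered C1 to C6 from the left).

C1 (4 σ bonds) has steric number 4: sp3.
C2 — 4 σ bonds. Steric number 4, so sp3.
C3 is sp3: 4 σ bonds, 4 electron-density regions.
C4 — 2 σ bonds, plus two π bonds. Steric number 2, so sp.
C5: 2 σ bonds, plus two π bonds — 2 electron domains, sp.
C6 has 4 σ bonds: steric number 4 → sp3.

C1 sp3, C2 sp3, C3 sp3, C4 sp, C5 sp, C6 sp3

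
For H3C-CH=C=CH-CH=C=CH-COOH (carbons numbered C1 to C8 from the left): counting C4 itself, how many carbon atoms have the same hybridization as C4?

5

C4 is sp2 (one π bond).
C1: sp3
C2: sp2 ✓
C3: sp
C4: sp2 ✓
C5: sp2 ✓
C6: sp
C7: sp2 ✓
C8: sp2 ✓
5 carbons are sp2.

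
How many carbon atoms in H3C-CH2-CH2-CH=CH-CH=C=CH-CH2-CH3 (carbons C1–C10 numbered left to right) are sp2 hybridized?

C1: sp3
C2: sp3
C3: sp3
C4: sp2 ✓
C5: sp2 ✓
C6: sp2 ✓
C7: sp
C8: sp2 ✓
C9: sp3
C10: sp3
C4, C5, C6, C8 → 4 sp2 carbons.

4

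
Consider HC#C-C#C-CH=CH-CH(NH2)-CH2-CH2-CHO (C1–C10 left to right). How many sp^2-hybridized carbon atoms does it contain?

C1: sp
C2: sp
C3: sp
C4: sp
C5: sp2 ✓
C6: sp2 ✓
C7: sp3
C8: sp3
C9: sp3
C10: sp2 ✓
C5, C6, C10 → 3 sp2 carbons.

3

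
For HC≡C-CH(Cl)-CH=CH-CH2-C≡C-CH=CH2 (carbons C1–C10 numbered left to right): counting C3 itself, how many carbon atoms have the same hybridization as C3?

C3 is sp3 (only σ bonds).
C1: sp
C2: sp
C3: sp3 ✓
C4: sp2
C5: sp2
C6: sp3 ✓
C7: sp
C8: sp
C9: sp2
C10: sp2
2 carbons are sp3.

2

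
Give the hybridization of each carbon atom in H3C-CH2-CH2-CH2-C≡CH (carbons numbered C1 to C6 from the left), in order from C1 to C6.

C1 sp3, C2 sp3, C3 sp3, C4 sp3, C5 sp, C6 sp

C1 — 4 σ bonds. Steric number 4, so sp3.
C2 has 4 σ bonds: steric number 4 → sp3.
C3 (4 σ bonds) has steric number 4: sp3.
C4 is sp3: 4 σ bonds, 4 electron-density regions.
C5 has 2 σ bonds, plus two π bonds: steric number 2 → sp.
C6: 2 σ bonds, plus two π bonds — 2 electron domains, sp.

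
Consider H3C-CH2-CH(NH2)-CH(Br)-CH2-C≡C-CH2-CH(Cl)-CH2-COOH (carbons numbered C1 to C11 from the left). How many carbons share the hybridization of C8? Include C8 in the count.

8

C8 is sp3 (only σ bonds).
C1: sp3 ✓
C2: sp3 ✓
C3: sp3 ✓
C4: sp3 ✓
C5: sp3 ✓
C6: sp
C7: sp
C8: sp3 ✓
C9: sp3 ✓
C10: sp3 ✓
C11: sp2
8 carbons are sp3.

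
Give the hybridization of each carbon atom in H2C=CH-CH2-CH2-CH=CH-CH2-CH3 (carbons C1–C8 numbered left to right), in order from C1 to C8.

C1 sp2, C2 sp2, C3 sp3, C4 sp3, C5 sp2, C6 sp2, C7 sp3, C8 sp3

C1 has 3 σ bonds, plus one π bond: steric number 3 → sp2.
C2: 3 σ bonds, plus one π bond — 3 electron domains, sp2.
C3 has 4 σ bonds: steric number 4 → sp3.
C4: 4 σ bonds; 4 regions of electron density → sp3.
C5: 3 σ bonds, plus one π bond — 3 electron domains, sp2.
C6 — 3 σ bonds, plus one π bond. Steric number 3, so sp2.
C7 (4 σ bonds) has steric number 4: sp3.
C8 — 4 σ bonds. Steric number 4, so sp3.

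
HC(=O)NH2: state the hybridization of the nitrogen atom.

Amide resonance delocalises the N lone pair; N is planar sp2.

sp²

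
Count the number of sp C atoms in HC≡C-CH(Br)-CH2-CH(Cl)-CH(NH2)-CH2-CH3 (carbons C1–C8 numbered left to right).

C1: sp ✓
C2: sp ✓
C3: sp3
C4: sp3
C5: sp3
C6: sp3
C7: sp3
C8: sp3
C1, C2 → 2 sp carbons.

2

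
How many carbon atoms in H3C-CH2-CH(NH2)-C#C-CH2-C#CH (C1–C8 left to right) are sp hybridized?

4

C1: sp3
C2: sp3
C3: sp3
C4: sp ✓
C5: sp ✓
C6: sp3
C7: sp ✓
C8: sp ✓
C4, C5, C7, C8 → 4 sp carbons.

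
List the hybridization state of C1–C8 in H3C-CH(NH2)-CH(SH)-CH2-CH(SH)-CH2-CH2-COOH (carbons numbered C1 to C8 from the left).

C1 sp3, C2 sp3, C3 sp3, C4 sp3, C5 sp3, C6 sp3, C7 sp3, C8 sp2

C1: 4 σ bonds; 4 regions of electron density → sp3.
C2 has 4 σ bonds: steric number 4 → sp3.
C3: 4 σ bonds; 4 regions of electron density → sp3.
C4 (4 σ bonds) has steric number 4: sp3.
C5 carries 4 σ bonds, giving a steric number of 4, so it is sp3.
C6 has 4 σ bonds: steric number 4 → sp3.
C7 (4 σ bonds) has steric number 4: sp3.
C8 is sp2: 3 σ bonds, plus one π bond, 3 electron-density regions.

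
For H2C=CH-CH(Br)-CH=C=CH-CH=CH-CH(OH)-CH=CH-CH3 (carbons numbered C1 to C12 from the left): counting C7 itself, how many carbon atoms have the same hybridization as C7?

C7 is sp2 (one π bond).
C1: sp2 ✓
C2: sp2 ✓
C3: sp3
C4: sp2 ✓
C5: sp
C6: sp2 ✓
C7: sp2 ✓
C8: sp2 ✓
C9: sp3
C10: sp2 ✓
C11: sp2 ✓
C12: sp3
8 carbons are sp2.

8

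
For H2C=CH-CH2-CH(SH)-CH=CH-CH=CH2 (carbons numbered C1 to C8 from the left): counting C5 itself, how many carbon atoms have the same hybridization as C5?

6

C5 is sp2 (one π bond).
C1: sp2 ✓
C2: sp2 ✓
C3: sp3
C4: sp3
C5: sp2 ✓
C6: sp2 ✓
C7: sp2 ✓
C8: sp2 ✓
6 carbons are sp2.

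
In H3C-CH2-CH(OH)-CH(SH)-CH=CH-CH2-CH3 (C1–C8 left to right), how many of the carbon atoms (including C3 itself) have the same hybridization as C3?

6

C3 is sp3 (only σ bonds).
C1: sp3 ✓
C2: sp3 ✓
C3: sp3 ✓
C4: sp3 ✓
C5: sp2
C6: sp2
C7: sp3 ✓
C8: sp3 ✓
6 carbons are sp3.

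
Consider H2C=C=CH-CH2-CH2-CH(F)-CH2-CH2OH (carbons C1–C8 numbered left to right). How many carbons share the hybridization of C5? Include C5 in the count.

5

C5 is sp3 (only σ bonds).
C1: sp2
C2: sp
C3: sp2
C4: sp3 ✓
C5: sp3 ✓
C6: sp3 ✓
C7: sp3 ✓
C8: sp3 ✓
5 carbons are sp3.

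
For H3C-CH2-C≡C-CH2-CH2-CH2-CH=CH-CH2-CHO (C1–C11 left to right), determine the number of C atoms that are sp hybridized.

C1: sp3
C2: sp3
C3: sp ✓
C4: sp ✓
C5: sp3
C6: sp3
C7: sp3
C8: sp2
C9: sp2
C10: sp3
C11: sp2
C3, C4 → 2 sp carbons.

2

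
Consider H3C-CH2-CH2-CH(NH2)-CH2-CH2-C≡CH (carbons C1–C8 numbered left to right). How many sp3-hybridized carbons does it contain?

C1: sp3 ✓
C2: sp3 ✓
C3: sp3 ✓
C4: sp3 ✓
C5: sp3 ✓
C6: sp3 ✓
C7: sp
C8: sp
C1, C2, C3, C4, C5, C6 → 6 sp3 carbons.

6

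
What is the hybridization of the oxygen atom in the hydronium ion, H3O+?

sp³

Three σ bonds + one lone pair = steric number 4 → sp3.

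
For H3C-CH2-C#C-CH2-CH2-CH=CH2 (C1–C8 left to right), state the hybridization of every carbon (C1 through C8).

C1 sp3, C2 sp3, C3 sp, C4 sp, C5 sp3, C6 sp3, C7 sp2, C8 sp2

C1: 4 σ bonds — 4 electron domains, sp3.
C2 — 4 σ bonds. Steric number 4, so sp3.
C3 (2 σ bonds, plus two π bonds) has steric number 2: sp.
C4 (2 σ bonds, plus two π bonds) has steric number 2: sp.
C5 is sp3: 4 σ bonds, 4 electron-density regions.
C6 — 4 σ bonds. Steric number 4, so sp3.
C7 has 3 σ bonds, plus one π bond: steric number 3 → sp2.
C8 has 3 σ bonds, plus one π bond: steric number 3 → sp2.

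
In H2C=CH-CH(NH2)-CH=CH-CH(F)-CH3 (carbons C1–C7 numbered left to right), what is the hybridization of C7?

sp^3

C7 is sp3: 4 σ bonds, 4 electron-density regions.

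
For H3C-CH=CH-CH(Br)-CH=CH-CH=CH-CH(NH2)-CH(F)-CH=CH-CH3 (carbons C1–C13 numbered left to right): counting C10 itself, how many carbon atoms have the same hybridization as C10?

5

C10 is sp3 (only σ bonds).
C1: sp3 ✓
C2: sp2
C3: sp2
C4: sp3 ✓
C5: sp2
C6: sp2
C7: sp2
C8: sp2
C9: sp3 ✓
C10: sp3 ✓
C11: sp2
C12: sp2
C13: sp3 ✓
5 carbons are sp3.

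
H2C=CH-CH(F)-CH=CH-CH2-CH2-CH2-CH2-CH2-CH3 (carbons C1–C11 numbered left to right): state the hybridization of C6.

sp3

C6 — 4 σ bonds. Steric number 4, so sp3.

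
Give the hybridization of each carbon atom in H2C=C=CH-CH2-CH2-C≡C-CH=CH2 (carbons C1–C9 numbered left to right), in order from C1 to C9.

C1: 3 σ bonds, plus one π bond — 3 electron domains, sp2.
C2: 2 σ bonds, plus two π bonds — 2 electron domains, sp.
C3 carries 3 σ bonds, plus one π bond, giving a steric number of 3, so it is sp2.
C4 — 4 σ bonds. Steric number 4, so sp3.
C5: 4 σ bonds — 4 electron domains, sp3.
C6 — 2 σ bonds, plus two π bonds. Steric number 2, so sp.
C7: 2 σ bonds, plus two π bonds — 2 electron domains, sp.
C8 is sp2: 3 σ bonds, plus one π bond, 3 electron-density regions.
C9 has 3 σ bonds, plus one π bond: steric number 3 → sp2.

C1 sp2, C2 sp, C3 sp2, C4 sp3, C5 sp3, C6 sp, C7 sp, C8 sp2, C9 sp2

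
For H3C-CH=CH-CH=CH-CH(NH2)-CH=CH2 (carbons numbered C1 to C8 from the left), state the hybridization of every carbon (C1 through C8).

C1: 4 σ bonds — 4 electron domains, sp3.
C2 carries 3 σ bonds, plus one π bond, giving a steric number of 3, so it is sp2.
C3 — 3 σ bonds, plus one π bond. Steric number 3, so sp2.
C4 — 3 σ bonds, plus one π bond. Steric number 3, so sp2.
C5 — 3 σ bonds, plus one π bond. Steric number 3, so sp2.
C6: 4 σ bonds; 4 regions of electron density → sp3.
C7 has 3 σ bonds, plus one π bond: steric number 3 → sp2.
C8: 3 σ bonds, plus one π bond; 3 regions of electron density → sp2.

C1 sp3, C2 sp2, C3 sp2, C4 sp2, C5 sp2, C6 sp3, C7 sp2, C8 sp2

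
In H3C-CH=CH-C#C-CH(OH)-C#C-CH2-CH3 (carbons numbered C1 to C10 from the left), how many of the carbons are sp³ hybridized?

4

C1: sp3 ✓
C2: sp2
C3: sp2
C4: sp
C5: sp
C6: sp3 ✓
C7: sp
C8: sp
C9: sp3 ✓
C10: sp3 ✓
C1, C6, C9, C10 → 4 sp3 carbons.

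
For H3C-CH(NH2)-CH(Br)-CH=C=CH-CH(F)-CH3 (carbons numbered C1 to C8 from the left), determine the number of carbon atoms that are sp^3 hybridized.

C1: sp3 ✓
C2: sp3 ✓
C3: sp3 ✓
C4: sp2
C5: sp
C6: sp2
C7: sp3 ✓
C8: sp3 ✓
C1, C2, C3, C7, C8 → 5 sp3 carbons.

5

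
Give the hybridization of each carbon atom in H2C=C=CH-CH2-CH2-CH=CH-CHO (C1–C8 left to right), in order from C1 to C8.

C1: 3 σ bonds, plus one π bond — 3 electron domains, sp2.
C2 is sp: 2 σ bonds, plus two π bonds, 2 electron-density regions.
C3 is sp2: 3 σ bonds, plus one π bond, 3 electron-density regions.
C4 (4 σ bonds) has steric number 4: sp3.
C5 — 4 σ bonds. Steric number 4, so sp3.
C6 (3 σ bonds, plus one π bond) has steric number 3: sp2.
C7 — 3 σ bonds, plus one π bond. Steric number 3, so sp2.
C8: 3 σ bonds, plus one π bond; 3 regions of electron density → sp2.

C1 sp2, C2 sp, C3 sp2, C4 sp3, C5 sp3, C6 sp2, C7 sp2, C8 sp2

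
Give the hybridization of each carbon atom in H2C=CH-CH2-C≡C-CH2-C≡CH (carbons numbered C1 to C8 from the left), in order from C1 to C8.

C1 carries 3 σ bonds, plus one π bond, giving a steric number of 3, so it is sp2.
C2 is sp2: 3 σ bonds, plus one π bond, 3 electron-density regions.
C3 is sp3: 4 σ bonds, 4 electron-density regions.
C4 — 2 σ bonds, plus two π bonds. Steric number 2, so sp.
C5: 2 σ bonds, plus two π bonds — 2 electron domains, sp.
C6: 4 σ bonds — 4 electron domains, sp3.
C7 (2 σ bonds, plus two π bonds) has steric number 2: sp.
C8 is sp: 2 σ bonds, plus two π bonds, 2 electron-density regions.

C1 sp2, C2 sp2, C3 sp3, C4 sp, C5 sp, C6 sp3, C7 sp, C8 sp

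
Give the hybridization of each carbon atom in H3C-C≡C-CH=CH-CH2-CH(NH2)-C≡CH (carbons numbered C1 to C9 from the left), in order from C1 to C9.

C1 sp3, C2 sp, C3 sp, C4 sp2, C5 sp2, C6 sp3, C7 sp3, C8 sp, C9 sp

C1: 4 σ bonds — 4 electron domains, sp3.
C2 is sp: 2 σ bonds, plus two π bonds, 2 electron-density regions.
C3 is sp: 2 σ bonds, plus two π bonds, 2 electron-density regions.
C4: 3 σ bonds, plus one π bond; 3 regions of electron density → sp2.
C5 (3 σ bonds, plus one π bond) has steric number 3: sp2.
C6 carries 4 σ bonds, giving a steric number of 4, so it is sp3.
C7: 4 σ bonds; 4 regions of electron density → sp3.
C8: 2 σ bonds, plus two π bonds — 2 electron domains, sp.
C9 has 2 σ bonds, plus two π bonds: steric number 2 → sp.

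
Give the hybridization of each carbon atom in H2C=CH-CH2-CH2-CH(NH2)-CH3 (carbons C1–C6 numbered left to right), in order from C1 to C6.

C1 sp2, C2 sp2, C3 sp3, C4 sp3, C5 sp3, C6 sp3

C1: 3 σ bonds, plus one π bond; 3 regions of electron density → sp2.
C2 is sp2: 3 σ bonds, plus one π bond, 3 electron-density regions.
C3: 4 σ bonds; 4 regions of electron density → sp3.
C4 — 4 σ bonds. Steric number 4, so sp3.
C5 is sp3: 4 σ bonds, 4 electron-density regions.
C6 has 4 σ bonds: steric number 4 → sp3.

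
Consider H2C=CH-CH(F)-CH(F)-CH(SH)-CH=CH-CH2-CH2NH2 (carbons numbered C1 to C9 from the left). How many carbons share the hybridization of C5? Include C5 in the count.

5

C5 is sp3 (only σ bonds).
C1: sp2
C2: sp2
C3: sp3 ✓
C4: sp3 ✓
C5: sp3 ✓
C6: sp2
C7: sp2
C8: sp3 ✓
C9: sp3 ✓
5 carbons are sp3.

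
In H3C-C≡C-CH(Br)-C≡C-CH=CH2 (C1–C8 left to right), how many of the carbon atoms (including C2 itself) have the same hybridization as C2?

4

C2 is sp (two π bonds).
C1: sp3
C2: sp ✓
C3: sp ✓
C4: sp3
C5: sp ✓
C6: sp ✓
C7: sp2
C8: sp2
4 carbons are sp.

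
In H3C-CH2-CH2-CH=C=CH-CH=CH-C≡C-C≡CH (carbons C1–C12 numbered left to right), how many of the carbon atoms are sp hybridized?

5

C1: sp3
C2: sp3
C3: sp3
C4: sp2
C5: sp ✓
C6: sp2
C7: sp2
C8: sp2
C9: sp ✓
C10: sp ✓
C11: sp ✓
C12: sp ✓
C5, C9, C10, C11, C12 → 5 sp carbons.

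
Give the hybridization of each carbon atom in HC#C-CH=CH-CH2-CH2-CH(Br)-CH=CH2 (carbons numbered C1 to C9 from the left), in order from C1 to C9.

C1 has 2 σ bonds, plus two π bonds: steric number 2 → sp.
C2 (2 σ bonds, plus two π bonds) has steric number 2: sp.
C3 (3 σ bonds, plus one π bond) has steric number 3: sp2.
C4 — 3 σ bonds, plus one π bond. Steric number 3, so sp2.
C5 carries 4 σ bonds, giving a steric number of 4, so it is sp3.
C6: 4 σ bonds — 4 electron domains, sp3.
C7 is sp3: 4 σ bonds, 4 electron-density regions.
C8 is sp2: 3 σ bonds, plus one π bond, 3 electron-density regions.
C9 is sp2: 3 σ bonds, plus one π bond, 3 electron-density regions.

C1 sp, C2 sp, C3 sp2, C4 sp2, C5 sp3, C6 sp3, C7 sp3, C8 sp2, C9 sp2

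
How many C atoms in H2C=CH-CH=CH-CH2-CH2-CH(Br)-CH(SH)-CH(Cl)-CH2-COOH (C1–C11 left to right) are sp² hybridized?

5

C1: sp2 ✓
C2: sp2 ✓
C3: sp2 ✓
C4: sp2 ✓
C5: sp3
C6: sp3
C7: sp3
C8: sp3
C9: sp3
C10: sp3
C11: sp2 ✓
C1, C2, C3, C4, C11 → 5 sp2 carbons.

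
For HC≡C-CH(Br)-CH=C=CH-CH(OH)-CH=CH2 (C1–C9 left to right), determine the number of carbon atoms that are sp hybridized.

3

C1: sp ✓
C2: sp ✓
C3: sp3
C4: sp2
C5: sp ✓
C6: sp2
C7: sp3
C8: sp2
C9: sp2
C1, C2, C5 → 3 sp carbons.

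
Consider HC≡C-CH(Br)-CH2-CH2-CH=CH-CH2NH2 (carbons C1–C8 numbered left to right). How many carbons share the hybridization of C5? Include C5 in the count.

C5 is sp3 (only σ bonds).
C1: sp
C2: sp
C3: sp3 ✓
C4: sp3 ✓
C5: sp3 ✓
C6: sp2
C7: sp2
C8: sp3 ✓
4 carbons are sp3.

4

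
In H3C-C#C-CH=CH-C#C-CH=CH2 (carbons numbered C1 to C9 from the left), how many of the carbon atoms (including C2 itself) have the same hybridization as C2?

4

C2 is sp (two π bonds).
C1: sp3
C2: sp ✓
C3: sp ✓
C4: sp2
C5: sp2
C6: sp ✓
C7: sp ✓
C8: sp2
C9: sp2
4 carbons are sp.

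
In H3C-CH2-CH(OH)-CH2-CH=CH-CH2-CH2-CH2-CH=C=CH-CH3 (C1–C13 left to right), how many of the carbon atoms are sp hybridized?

C1: sp3
C2: sp3
C3: sp3
C4: sp3
C5: sp2
C6: sp2
C7: sp3
C8: sp3
C9: sp3
C10: sp2
C11: sp ✓
C12: sp2
C13: sp3
C11 → 1 sp carbon.

1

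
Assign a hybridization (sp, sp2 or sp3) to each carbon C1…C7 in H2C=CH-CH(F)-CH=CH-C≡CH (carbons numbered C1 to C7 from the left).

C1 sp2, C2 sp2, C3 sp3, C4 sp2, C5 sp2, C6 sp, C7 sp

C1 (3 σ bonds, plus one π bond) has steric number 3: sp2.
C2 carries 3 σ bonds, plus one π bond, giving a steric number of 3, so it is sp2.
C3: 4 σ bonds — 4 electron domains, sp3.
C4 has 3 σ bonds, plus one π bond: steric number 3 → sp2.
C5: 3 σ bonds, plus one π bond — 3 electron domains, sp2.
C6: 2 σ bonds, plus two π bonds — 2 electron domains, sp.
C7 (2 σ bonds, plus two π bonds) has steric number 2: sp.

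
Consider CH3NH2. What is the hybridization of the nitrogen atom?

sp³

Three σ bonds + one lone pair = steric number 4 → sp3.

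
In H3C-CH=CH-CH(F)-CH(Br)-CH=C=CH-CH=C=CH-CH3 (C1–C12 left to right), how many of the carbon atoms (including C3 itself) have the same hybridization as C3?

C3 is sp2 (one π bond).
C1: sp3
C2: sp2 ✓
C3: sp2 ✓
C4: sp3
C5: sp3
C6: sp2 ✓
C7: sp
C8: sp2 ✓
C9: sp2 ✓
C10: sp
C11: sp2 ✓
C12: sp3
6 carbons are sp2.

6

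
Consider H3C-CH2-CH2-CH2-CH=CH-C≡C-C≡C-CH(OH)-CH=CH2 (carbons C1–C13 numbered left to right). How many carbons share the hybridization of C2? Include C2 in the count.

C2 is sp3 (only σ bonds).
C1: sp3 ✓
C2: sp3 ✓
C3: sp3 ✓
C4: sp3 ✓
C5: sp2
C6: sp2
C7: sp
C8: sp
C9: sp
C10: sp
C11: sp3 ✓
C12: sp2
C13: sp2
5 carbons are sp3.

5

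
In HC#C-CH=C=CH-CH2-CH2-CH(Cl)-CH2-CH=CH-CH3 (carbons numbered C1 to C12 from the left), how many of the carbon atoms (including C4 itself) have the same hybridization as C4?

3

C4 is sp (two π bonds).
C1: sp ✓
C2: sp ✓
C3: sp2
C4: sp ✓
C5: sp2
C6: sp3
C7: sp3
C8: sp3
C9: sp3
C10: sp2
C11: sp2
C12: sp3
3 carbons are sp.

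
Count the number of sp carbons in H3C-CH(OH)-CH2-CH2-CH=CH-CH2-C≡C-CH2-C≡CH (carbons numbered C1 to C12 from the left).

4

C1: sp3
C2: sp3
C3: sp3
C4: sp3
C5: sp2
C6: sp2
C7: sp3
C8: sp ✓
C9: sp ✓
C10: sp3
C11: sp ✓
C12: sp ✓
C8, C9, C11, C12 → 4 sp carbons.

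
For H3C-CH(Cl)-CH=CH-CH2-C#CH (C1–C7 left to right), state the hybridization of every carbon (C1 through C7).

C1 carries 4 σ bonds, giving a steric number of 4, so it is sp3.
C2 (4 σ bonds) has steric number 4: sp3.
C3 is sp2: 3 σ bonds, plus one π bond, 3 electron-density regions.
C4 is sp2: 3 σ bonds, plus one π bond, 3 electron-density regions.
C5: 4 σ bonds — 4 electron domains, sp3.
C6: 2 σ bonds, plus two π bonds; 2 regions of electron density → sp.
C7: 2 σ bonds, plus two π bonds — 2 electron domains, sp.

C1 sp3, C2 sp3, C3 sp2, C4 sp2, C5 sp3, C6 sp, C7 sp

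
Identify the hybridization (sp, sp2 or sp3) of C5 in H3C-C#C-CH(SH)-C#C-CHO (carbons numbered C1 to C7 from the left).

sp

C5 has 2 σ bonds, plus two π bonds: steric number 2 → sp.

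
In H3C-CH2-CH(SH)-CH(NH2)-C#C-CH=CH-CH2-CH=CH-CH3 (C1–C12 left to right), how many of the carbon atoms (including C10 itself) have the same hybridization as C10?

4

C10 is sp2 (one π bond).
C1: sp3
C2: sp3
C3: sp3
C4: sp3
C5: sp
C6: sp
C7: sp2 ✓
C8: sp2 ✓
C9: sp3
C10: sp2 ✓
C11: sp2 ✓
C12: sp3
4 carbons are sp2.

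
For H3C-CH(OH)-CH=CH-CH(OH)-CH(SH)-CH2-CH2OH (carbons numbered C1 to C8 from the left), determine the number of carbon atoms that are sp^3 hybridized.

C1: sp3 ✓
C2: sp3 ✓
C3: sp2
C4: sp2
C5: sp3 ✓
C6: sp3 ✓
C7: sp3 ✓
C8: sp3 ✓
C1, C2, C5, C6, C7, C8 → 6 sp3 carbons.

6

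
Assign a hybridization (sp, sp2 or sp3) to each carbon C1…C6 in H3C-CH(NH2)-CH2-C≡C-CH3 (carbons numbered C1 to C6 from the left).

C1 sp3, C2 sp3, C3 sp3, C4 sp, C5 sp, C6 sp3

C1 is sp3: 4 σ bonds, 4 electron-density regions.
C2 carries 4 σ bonds, giving a steric number of 4, so it is sp3.
C3 has 4 σ bonds: steric number 4 → sp3.
C4: 2 σ bonds, plus two π bonds; 2 regions of electron density → sp.
C5: 2 σ bonds, plus two π bonds; 2 regions of electron density → sp.
C6 is sp3: 4 σ bonds, 4 electron-density regions.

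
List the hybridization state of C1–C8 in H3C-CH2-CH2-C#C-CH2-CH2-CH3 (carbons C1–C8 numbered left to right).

C1 sp3, C2 sp3, C3 sp3, C4 sp, C5 sp, C6 sp3, C7 sp3, C8 sp3

C1: 4 σ bonds — 4 electron domains, sp3.
C2 has 4 σ bonds: steric number 4 → sp3.
C3 (4 σ bonds) has steric number 4: sp3.
C4 carries 2 σ bonds, plus two π bonds, giving a steric number of 2, so it is sp.
C5 — 2 σ bonds, plus two π bonds. Steric number 2, so sp.
C6 carries 4 σ bonds, giving a steric number of 4, so it is sp3.
C7 carries 4 σ bonds, giving a steric number of 4, so it is sp3.
C8 — 4 σ bonds. Steric number 4, so sp3.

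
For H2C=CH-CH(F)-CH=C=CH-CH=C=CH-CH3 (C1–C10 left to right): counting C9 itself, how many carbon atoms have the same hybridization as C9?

6

C9 is sp2 (one π bond).
C1: sp2 ✓
C2: sp2 ✓
C3: sp3
C4: sp2 ✓
C5: sp
C6: sp2 ✓
C7: sp2 ✓
C8: sp
C9: sp2 ✓
C10: sp3
6 carbons are sp2.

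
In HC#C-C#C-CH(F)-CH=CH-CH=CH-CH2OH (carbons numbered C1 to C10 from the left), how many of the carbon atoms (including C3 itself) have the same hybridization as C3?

4

C3 is sp (two π bonds).
C1: sp ✓
C2: sp ✓
C3: sp ✓
C4: sp ✓
C5: sp3
C6: sp2
C7: sp2
C8: sp2
C9: sp2
C10: sp3
4 carbons are sp.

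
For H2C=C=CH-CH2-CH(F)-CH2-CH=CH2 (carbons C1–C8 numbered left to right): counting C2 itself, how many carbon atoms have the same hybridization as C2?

C2 is sp (two π bonds).
C1: sp2
C2: sp ✓
C3: sp2
C4: sp3
C5: sp3
C6: sp3
C7: sp2
C8: sp2
1 carbon is sp.

1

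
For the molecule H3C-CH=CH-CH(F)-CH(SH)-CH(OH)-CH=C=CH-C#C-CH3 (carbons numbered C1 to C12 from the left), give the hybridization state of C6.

C6: 4 σ bonds — 4 electron domains, sp3.

sp^3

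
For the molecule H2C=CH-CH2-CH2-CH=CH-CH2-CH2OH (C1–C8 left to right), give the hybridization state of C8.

C8: 4 σ bonds — 4 electron domains, sp3.

sp³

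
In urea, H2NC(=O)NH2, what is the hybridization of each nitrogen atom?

Both N lone pairs are conjugated with the C=O; planar sp2.

sp2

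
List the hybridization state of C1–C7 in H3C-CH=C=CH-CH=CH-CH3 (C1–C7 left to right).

C1 (4 σ bonds) has steric number 4: sp3.
C2 is sp2: 3 σ bonds, plus one π bond, 3 electron-density regions.
C3: 2 σ bonds, plus two π bonds — 2 electron domains, sp.
C4: 3 σ bonds, plus one π bond; 3 regions of electron density → sp2.
C5: 3 σ bonds, plus one π bond; 3 regions of electron density → sp2.
C6 carries 3 σ bonds, plus one π bond, giving a steric number of 3, so it is sp2.
C7: 4 σ bonds; 4 regions of electron density → sp3.

C1 sp3, C2 sp2, C3 sp, C4 sp2, C5 sp2, C6 sp2, C7 sp3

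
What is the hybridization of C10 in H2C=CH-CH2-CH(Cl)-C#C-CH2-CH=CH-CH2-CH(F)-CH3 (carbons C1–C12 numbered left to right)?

sp³

C10 — 4 σ bonds. Steric number 4, so sp3.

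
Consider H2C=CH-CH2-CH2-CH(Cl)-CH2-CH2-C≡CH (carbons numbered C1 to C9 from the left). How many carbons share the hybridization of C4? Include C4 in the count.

C4 is sp3 (only σ bonds).
C1: sp2
C2: sp2
C3: sp3 ✓
C4: sp3 ✓
C5: sp3 ✓
C6: sp3 ✓
C7: sp3 ✓
C8: sp
C9: sp
5 carbons are sp3.

5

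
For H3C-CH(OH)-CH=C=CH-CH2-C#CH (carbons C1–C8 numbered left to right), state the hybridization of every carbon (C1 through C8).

C1 sp3, C2 sp3, C3 sp2, C4 sp, C5 sp2, C6 sp3, C7 sp, C8 sp

C1: 4 σ bonds — 4 electron domains, sp3.
C2 — 4 σ bonds. Steric number 4, so sp3.
C3 (3 σ bonds, plus one π bond) has steric number 3: sp2.
C4 carries 2 σ bonds, plus two π bonds, giving a steric number of 2, so it is sp.
C5 is sp2: 3 σ bonds, plus one π bond, 3 electron-density regions.
C6 carries 4 σ bonds, giving a steric number of 4, so it is sp3.
C7 is sp: 2 σ bonds, plus two π bonds, 2 electron-density regions.
C8 — 2 σ bonds, plus two π bonds. Steric number 2, so sp.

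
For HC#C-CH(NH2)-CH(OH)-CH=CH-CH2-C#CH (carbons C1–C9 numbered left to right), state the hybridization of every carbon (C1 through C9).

C1 sp, C2 sp, C3 sp3, C4 sp3, C5 sp2, C6 sp2, C7 sp3, C8 sp, C9 sp

C1 is sp: 2 σ bonds, plus two π bonds, 2 electron-density regions.
C2 has 2 σ bonds, plus two π bonds: steric number 2 → sp.
C3 (4 σ bonds) has steric number 4: sp3.
C4 has 4 σ bonds: steric number 4 → sp3.
C5: 3 σ bonds, plus one π bond; 3 regions of electron density → sp2.
C6 carries 3 σ bonds, plus one π bond, giving a steric number of 3, so it is sp2.
C7 has 4 σ bonds: steric number 4 → sp3.
C8 carries 2 σ bonds, plus two π bonds, giving a steric number of 2, so it is sp.
C9 has 2 σ bonds, plus two π bonds: steric number 2 → sp.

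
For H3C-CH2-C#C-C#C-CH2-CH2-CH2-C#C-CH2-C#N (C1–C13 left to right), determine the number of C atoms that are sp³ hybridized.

C1: sp3 ✓
C2: sp3 ✓
C3: sp
C4: sp
C5: sp
C6: sp
C7: sp3 ✓
C8: sp3 ✓
C9: sp3 ✓
C10: sp
C11: sp
C12: sp3 ✓
C13: sp
C1, C2, C7, C8, C9, C12 → 6 sp3 carbons.

6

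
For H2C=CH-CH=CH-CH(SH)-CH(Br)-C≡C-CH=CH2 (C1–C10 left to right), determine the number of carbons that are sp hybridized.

2

C1: sp2
C2: sp2
C3: sp2
C4: sp2
C5: sp3
C6: sp3
C7: sp ✓
C8: sp ✓
C9: sp2
C10: sp2
C7, C8 → 2 sp carbons.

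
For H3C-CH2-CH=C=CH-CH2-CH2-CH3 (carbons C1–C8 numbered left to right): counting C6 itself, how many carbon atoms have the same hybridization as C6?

C6 is sp3 (only σ bonds).
C1: sp3 ✓
C2: sp3 ✓
C3: sp2
C4: sp
C5: sp2
C6: sp3 ✓
C7: sp3 ✓
C8: sp3 ✓
5 carbons are sp3.

5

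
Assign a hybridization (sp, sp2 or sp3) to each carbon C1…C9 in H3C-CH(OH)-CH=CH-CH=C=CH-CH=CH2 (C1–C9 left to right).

C1 sp3, C2 sp3, C3 sp2, C4 sp2, C5 sp2, C6 sp, C7 sp2, C8 sp2, C9 sp2

C1: 4 σ bonds — 4 electron domains, sp3.
C2: 4 σ bonds; 4 regions of electron density → sp3.
C3 is sp2: 3 σ bonds, plus one π bond, 3 electron-density regions.
C4 has 3 σ bonds, plus one π bond: steric number 3 → sp2.
C5: 3 σ bonds, plus one π bond — 3 electron domains, sp2.
C6 has 2 σ bonds, plus two π bonds: steric number 2 → sp.
C7 (3 σ bonds, plus one π bond) has steric number 3: sp2.
C8 — 3 σ bonds, plus one π bond. Steric number 3, so sp2.
C9: 3 σ bonds, plus one π bond; 3 regions of electron density → sp2.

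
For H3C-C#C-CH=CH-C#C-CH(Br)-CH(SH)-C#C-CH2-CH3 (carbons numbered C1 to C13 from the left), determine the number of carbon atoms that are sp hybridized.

C1: sp3
C2: sp ✓
C3: sp ✓
C4: sp2
C5: sp2
C6: sp ✓
C7: sp ✓
C8: sp3
C9: sp3
C10: sp ✓
C11: sp ✓
C12: sp3
C13: sp3
C2, C3, C6, C7, C10, C11 → 6 sp carbons.

6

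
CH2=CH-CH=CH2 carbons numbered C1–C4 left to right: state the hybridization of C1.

C1 is sp2: 3 σ bonds, plus one π bond, 3 electron-density regions.

sp²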